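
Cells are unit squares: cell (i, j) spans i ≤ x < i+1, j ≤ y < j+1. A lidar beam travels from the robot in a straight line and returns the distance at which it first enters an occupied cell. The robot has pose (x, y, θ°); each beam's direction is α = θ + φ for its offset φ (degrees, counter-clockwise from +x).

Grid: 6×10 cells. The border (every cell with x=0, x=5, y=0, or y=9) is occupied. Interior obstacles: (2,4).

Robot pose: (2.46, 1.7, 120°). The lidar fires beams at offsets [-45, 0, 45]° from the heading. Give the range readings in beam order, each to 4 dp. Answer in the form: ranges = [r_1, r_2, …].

ranges = [7.5575, 2.9200, 1.5115]

beam 1: φ=-45°, α=75°
  d=(0.2588,0.9659)  start (2,1)  tX=2.0864 tY=0.3106  stride 1/|dx|=3.8637 1/|dy|=1.0353
    cross y-line → (2,2), t=0.3106
    cross y-line → (2,3), t=1.3459
    cross x-line → (3,3), t=2.0864
    cross y-line → (3,4), t=2.3811
    cross y-line → (3,5), t=3.4164
    cross y-line → (3,6), t=4.4517
    cross y-line → (3,7), t=5.4870
    cross x-line → (4,7), t=5.9501
    cross y-line → (4,8), t=6.5222
    cross y-line → (4,9), t=7.5575 (wall)
  → r_1 = 7.5575
beam 2: φ=0°, α=120°
  d=(-0.5000,0.8660)  start (2,1)  tX=0.9200 tY=0.3464  stride 1/|dx|=2.0000 1/|dy|=1.1547
    cross y-line → (2,2), t=0.3464
    cross x-line → (1,2), t=0.9200
    cross y-line → (1,3), t=1.5011
    cross y-line → (1,4), t=2.6558
    cross x-line → (0,4), t=2.9200 (wall)
  → r_2 = 2.9200
beam 3: φ=45°, α=165°
  d=(-0.9659,0.2588)  start (2,1)  tX=0.4762 tY=1.1591  stride 1/|dx|=1.0353 1/|dy|=3.8637
    cross x-line → (1,1), t=0.4762
    cross y-line → (1,2), t=1.1591
    cross x-line → (0,2), t=1.5115 (wall)
  → r_3 = 1.5115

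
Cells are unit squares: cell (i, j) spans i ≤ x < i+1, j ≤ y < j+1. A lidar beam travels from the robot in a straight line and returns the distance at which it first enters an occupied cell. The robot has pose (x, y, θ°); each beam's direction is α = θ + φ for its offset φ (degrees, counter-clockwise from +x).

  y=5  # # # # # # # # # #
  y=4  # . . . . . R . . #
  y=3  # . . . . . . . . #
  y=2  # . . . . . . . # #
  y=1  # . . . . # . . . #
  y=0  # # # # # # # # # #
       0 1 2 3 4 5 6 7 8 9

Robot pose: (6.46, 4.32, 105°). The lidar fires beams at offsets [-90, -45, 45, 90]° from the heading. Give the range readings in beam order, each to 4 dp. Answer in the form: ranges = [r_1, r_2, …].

beam 1: φ=-90°, α=15°
  cosα=0.9659 sinα=0.2588 | (6,4) | tMaxX 0.5590 tMaxY 2.6273 | tΔX 1.0353 tΔY 3.8637
    t=0.5590 [x] (7,4)
    t=1.5943 [x] (8,4)
    t=2.6273 [y] (8,5) — stop
  → r_1 = 2.6273
beam 2: φ=-45°, α=60°
  cosα=0.5000 sinα=0.8660 | (6,4) | tMaxX 1.0800 tMaxY 0.7852 | tΔX 2.0000 tΔY 1.1547
    t=0.7852 [y] (6,5) — stop
  → r_2 = 0.7852
beam 3: φ=45°, α=150°
  cosα=-0.8660 sinα=0.5000 | (6,4) | tMaxX 0.5312 tMaxY 1.3600 | tΔX 1.1547 tΔY 2.0000
    t=0.5312 [x] (5,4)
    t=1.3600 [y] (5,5) — stop
  → r_3 = 1.3600
beam 4: φ=90°, α=195°
  cosα=-0.9659 sinα=-0.2588 | (6,4) | tMaxX 0.4762 tMaxY 1.2364 | tΔX 1.0353 tΔY 3.8637
    t=0.4762 [x] (5,4)
    t=1.2364 [y] (5,3)
    t=1.5115 [x] (4,3)
    t=2.5468 [x] (3,3)
    t=3.5821 [x] (2,3)
    t=4.6173 [x] (1,3)
    t=5.1001 [y] (1,2)
    t=5.6526 [x] (0,2) — stop
  → r_4 = 5.6526

ranges = [2.6273, 0.7852, 1.3600, 5.6526]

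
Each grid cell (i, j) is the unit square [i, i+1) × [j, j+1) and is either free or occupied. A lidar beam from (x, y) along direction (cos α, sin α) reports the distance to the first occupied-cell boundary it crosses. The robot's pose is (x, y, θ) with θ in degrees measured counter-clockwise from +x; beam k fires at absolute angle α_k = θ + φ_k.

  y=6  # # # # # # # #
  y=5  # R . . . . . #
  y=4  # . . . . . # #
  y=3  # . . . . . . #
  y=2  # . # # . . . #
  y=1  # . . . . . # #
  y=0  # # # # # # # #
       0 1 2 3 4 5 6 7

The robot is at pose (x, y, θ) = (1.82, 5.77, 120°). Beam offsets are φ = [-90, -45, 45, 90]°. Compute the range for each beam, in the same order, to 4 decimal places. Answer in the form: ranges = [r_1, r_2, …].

beam 1: φ=-90°, α=30°
  d=(0.8660,0.5000)  start (1,5)  tX=0.2078 tY=0.4600  stride 1/|dx|=1.1547 1/|dy|=2.0000
    cross x-line → (2,5), t=0.2078
    cross y-line → (2,6), t=0.4600 (wall)
  → r_1 = 0.4600
beam 2: φ=-45°, α=75°
  d=(0.2588,0.9659)  start (1,5)  tX=0.6955 tY=0.2381  stride 1/|dx|=3.8637 1/|dy|=1.0353
    cross y-line → (1,6), t=0.2381 (wall)
  → r_2 = 0.2381
beam 3: φ=45°, α=165°
  d=(-0.9659,0.2588)  start (1,5)  tX=0.8489 tY=0.8887  stride 1/|dx|=1.0353 1/|dy|=3.8637
    cross x-line → (0,5), t=0.8489 (wall)
  → r_3 = 0.8489
beam 4: φ=90°, α=210°
  d=(-0.8660,-0.5000)  start (1,5)  tX=0.9469 tY=1.5400  stride 1/|dx|=1.1547 1/|dy|=2.0000
    cross x-line → (0,5), t=0.9469 (wall)
  → r_4 = 0.9469

ranges = [0.4600, 0.2381, 0.8489, 0.9469]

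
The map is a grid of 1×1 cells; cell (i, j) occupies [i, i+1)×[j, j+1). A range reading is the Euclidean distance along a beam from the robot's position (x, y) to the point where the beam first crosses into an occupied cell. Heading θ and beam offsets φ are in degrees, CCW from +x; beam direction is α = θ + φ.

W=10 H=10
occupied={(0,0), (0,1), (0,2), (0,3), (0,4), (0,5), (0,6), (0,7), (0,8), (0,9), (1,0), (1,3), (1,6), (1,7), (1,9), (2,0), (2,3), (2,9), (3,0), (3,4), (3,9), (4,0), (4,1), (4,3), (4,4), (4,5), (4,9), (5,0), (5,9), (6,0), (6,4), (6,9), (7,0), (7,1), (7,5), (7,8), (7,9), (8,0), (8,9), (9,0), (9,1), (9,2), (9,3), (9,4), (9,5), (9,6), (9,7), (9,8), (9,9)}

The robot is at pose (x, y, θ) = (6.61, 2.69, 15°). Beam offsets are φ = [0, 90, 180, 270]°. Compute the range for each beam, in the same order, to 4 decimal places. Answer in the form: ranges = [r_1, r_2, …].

ranges = [2.4743, 1.3562, 2.6660, 1.5068]

beam 1: φ=0°, α=15°
  direction (0.9659, 0.2588); cell (6,2); t to first gridline: x 0.4038, y 1.1977 (then +1.0353 / +3.8637)
    (7,2) via x @ 0.4038
    (7,3) via y @ 1.1977
    (8,3) via x @ 1.4390
    (9,3) via x @ 2.4743  # hit
  → r_1 = 2.4743
beam 2: φ=90°, α=105°
  direction (-0.2588, 0.9659); cell (6,2); t to first gridline: x 2.3569, y 0.3209 (then +3.8637 / +1.0353)
    (6,3) via y @ 0.3209
    (6,4) via y @ 1.3562  # hit
  → r_2 = 1.3562
beam 3: φ=180°, α=195°
  direction (-0.9659, -0.2588); cell (6,2); t to first gridline: x 0.6315, y 2.6660 (then +1.0353 / +3.8637)
    (5,2) via x @ 0.6315
    (4,2) via x @ 1.6668
    (4,1) via y @ 2.6660  # hit
  → r_3 = 2.6660
beam 4: φ=270°, α=285°
  direction (0.2588, -0.9659); cell (6,2); t to first gridline: x 1.5068, y 0.7143 (then +3.8637 / +1.0353)
    (6,1) via y @ 0.7143
    (7,1) via x @ 1.5068  # hit
  → r_4 = 1.5068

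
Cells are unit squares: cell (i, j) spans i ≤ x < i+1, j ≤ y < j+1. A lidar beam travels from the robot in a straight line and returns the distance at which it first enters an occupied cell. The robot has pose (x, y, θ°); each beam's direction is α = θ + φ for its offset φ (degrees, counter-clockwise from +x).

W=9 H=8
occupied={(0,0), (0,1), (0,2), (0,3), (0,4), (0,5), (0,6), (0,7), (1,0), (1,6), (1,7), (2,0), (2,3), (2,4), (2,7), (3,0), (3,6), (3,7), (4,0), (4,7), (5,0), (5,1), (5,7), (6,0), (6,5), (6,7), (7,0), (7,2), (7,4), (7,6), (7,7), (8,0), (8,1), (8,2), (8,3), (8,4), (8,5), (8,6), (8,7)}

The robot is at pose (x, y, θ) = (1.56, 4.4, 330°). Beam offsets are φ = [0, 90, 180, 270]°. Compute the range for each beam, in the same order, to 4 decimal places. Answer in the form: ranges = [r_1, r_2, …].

ranges = [0.5081, 2.8800, 0.6466, 1.1200]

beam 1: φ=0°, α=330°
  dir = (cos 330°, sin 330°) = (0.8660, -0.5000); from cell (1,4)
  next x-line at t=0.5081, next y-line at t=0.8000; Δt_x=1.1547, Δt_y=2.0000
    x: enter (2,4) at t=0.5081 ← occupied
  → r_1 = 0.5081
beam 2: φ=90°, α=60°
  dir = (cos 60°, sin 60°) = (0.5000, 0.8660); from cell (1,4)
  next x-line at t=0.8800, next y-line at t=0.6928; Δt_x=2.0000, Δt_y=1.1547
    y: enter (1,5) at t=0.6928
    x: enter (2,5) at t=0.8800
    y: enter (2,6) at t=1.8475
    x: enter (3,6) at t=2.8800 ← occupied
  → r_2 = 2.8800
beam 3: φ=180°, α=150°
  dir = (cos 150°, sin 150°) = (-0.8660, 0.5000); from cell (1,4)
  next x-line at t=0.6466, next y-line at t=1.2000; Δt_x=1.1547, Δt_y=2.0000
    x: enter (0,4) at t=0.6466 ← occupied
  → r_3 = 0.6466
beam 4: φ=270°, α=240°
  dir = (cos 240°, sin 240°) = (-0.5000, -0.8660); from cell (1,4)
  next x-line at t=1.1200, next y-line at t=0.4619; Δt_x=2.0000, Δt_y=1.1547
    y: enter (1,3) at t=0.4619
    x: enter (0,3) at t=1.1200 ← occupied
  → r_4 = 1.1200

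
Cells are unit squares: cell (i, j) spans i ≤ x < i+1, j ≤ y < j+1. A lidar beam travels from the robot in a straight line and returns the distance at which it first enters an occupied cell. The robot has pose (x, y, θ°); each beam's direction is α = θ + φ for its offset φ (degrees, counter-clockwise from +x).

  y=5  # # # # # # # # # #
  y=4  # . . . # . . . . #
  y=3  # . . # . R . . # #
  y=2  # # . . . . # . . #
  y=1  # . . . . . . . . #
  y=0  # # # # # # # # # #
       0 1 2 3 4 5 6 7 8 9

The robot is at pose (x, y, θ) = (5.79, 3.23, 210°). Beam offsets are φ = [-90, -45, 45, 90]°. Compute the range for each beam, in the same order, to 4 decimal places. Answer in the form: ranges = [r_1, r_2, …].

ranges = [1.5800, 1.8531, 2.3087, 0.4200]

beam 1: φ=-90°, α=120°
  dir = (cos 120°, sin 120°) = (-0.5000, 0.8660); from cell (5,3)
  next x-line at t=1.5800, next y-line at t=0.8891; Δt_x=2.0000, Δt_y=1.1547
    y: enter (5,4) at t=0.8891
    x: enter (4,4) at t=1.5800 ← occupied
  → r_1 = 1.5800
beam 2: φ=-45°, α=165°
  dir = (cos 165°, sin 165°) = (-0.9659, 0.2588); from cell (5,3)
  next x-line at t=0.8179, next y-line at t=2.9751; Δt_x=1.0353, Δt_y=3.8637
    x: enter (4,3) at t=0.8179
    x: enter (3,3) at t=1.8531 ← occupied
  → r_2 = 1.8531
beam 3: φ=45°, α=255°
  dir = (cos 255°, sin 255°) = (-0.2588, -0.9659); from cell (5,3)
  next x-line at t=3.0523, next y-line at t=0.2381; Δt_x=3.8637, Δt_y=1.0353
    y: enter (5,2) at t=0.2381
    y: enter (5,1) at t=1.2734
    y: enter (5,0) at t=2.3087 ← occupied
  → r_3 = 2.3087
beam 4: φ=90°, α=300°
  dir = (cos 300°, sin 300°) = (0.5000, -0.8660); from cell (5,3)
  next x-line at t=0.4200, next y-line at t=0.2656; Δt_x=2.0000, Δt_y=1.1547
    y: enter (5,2) at t=0.2656
    x: enter (6,2) at t=0.4200 ← occupied
  → r_4 = 0.4200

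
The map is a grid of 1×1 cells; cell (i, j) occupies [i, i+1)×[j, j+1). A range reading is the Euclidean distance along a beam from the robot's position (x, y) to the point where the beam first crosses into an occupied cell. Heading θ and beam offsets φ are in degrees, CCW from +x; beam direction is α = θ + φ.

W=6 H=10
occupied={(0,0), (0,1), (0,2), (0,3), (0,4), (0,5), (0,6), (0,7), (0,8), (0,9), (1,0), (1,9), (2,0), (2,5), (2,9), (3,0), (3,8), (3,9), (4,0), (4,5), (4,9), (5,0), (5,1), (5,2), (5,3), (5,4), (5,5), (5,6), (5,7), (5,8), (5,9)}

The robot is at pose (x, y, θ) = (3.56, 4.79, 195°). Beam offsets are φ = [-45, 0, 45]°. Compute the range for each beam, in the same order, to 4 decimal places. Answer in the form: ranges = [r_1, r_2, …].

beam 1: φ=-45°, α=150°
  cosα=-0.8660 sinα=0.5000 | (3,4) | tMaxX 0.6466 tMaxY 0.4200 | tΔX 1.1547 tΔY 2.0000
    t=0.4200 [y] (3,5)
    t=0.6466 [x] (2,5) — stop
  → r_1 = 0.6466
beam 2: φ=0°, α=195°
  cosα=-0.9659 sinα=-0.2588 | (3,4) | tMaxX 0.5798 tMaxY 3.0523 | tΔX 1.0353 tΔY 3.8637
    t=0.5798 [x] (2,4)
    t=1.6150 [x] (1,4)
    t=2.6503 [x] (0,4) — stop
  → r_2 = 2.6503
beam 3: φ=45°, α=240°
  cosα=-0.5000 sinα=-0.8660 | (3,4) | tMaxX 1.1200 tMaxY 0.9122 | tΔX 2.0000 tΔY 1.1547
    t=0.9122 [y] (3,3)
    t=1.1200 [x] (2,3)
    t=2.0669 [y] (2,2)
    t=3.1200 [x] (1,2)
    t=3.2216 [y] (1,1)
    t=4.3763 [y] (1,0) — stop
  → r_3 = 4.3763

ranges = [0.6466, 2.6503, 4.3763]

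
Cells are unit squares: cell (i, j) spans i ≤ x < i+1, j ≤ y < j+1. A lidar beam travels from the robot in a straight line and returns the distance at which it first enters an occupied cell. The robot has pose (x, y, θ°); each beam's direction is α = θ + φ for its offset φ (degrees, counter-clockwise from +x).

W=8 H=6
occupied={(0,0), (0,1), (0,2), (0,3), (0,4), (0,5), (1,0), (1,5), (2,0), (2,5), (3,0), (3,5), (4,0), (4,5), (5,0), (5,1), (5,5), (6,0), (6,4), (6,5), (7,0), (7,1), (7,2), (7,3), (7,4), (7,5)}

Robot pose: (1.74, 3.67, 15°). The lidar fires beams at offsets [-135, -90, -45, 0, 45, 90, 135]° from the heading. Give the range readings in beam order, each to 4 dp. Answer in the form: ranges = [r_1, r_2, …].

ranges = [1.4800, 2.7642, 3.7643, 4.4103, 1.5358, 1.3769, 0.8545]

beam 1: φ=-135°, α=240°
  cosα=-0.5000 sinα=-0.8660 | (1,3) | tMaxX 1.4800 tMaxY 0.7736 | tΔX 2.0000 tΔY 1.1547
    t=0.7736 [y] (1,2)
    t=1.4800 [x] (0,2) — stop
  → r_1 = 1.4800
beam 2: φ=-90°, α=285°
  cosα=0.2588 sinα=-0.9659 | (1,3) | tMaxX 1.0046 tMaxY 0.6936 | tΔX 3.8637 tΔY 1.0353
    t=0.6936 [y] (1,2)
    t=1.0046 [x] (2,2)
    t=1.7289 [y] (2,1)
    t=2.7642 [y] (2,0) — stop
  → r_2 = 2.7642
beam 3: φ=-45°, α=330°
  cosα=0.8660 sinα=-0.5000 | (1,3) | tMaxX 0.3002 tMaxY 1.3400 | tΔX 1.1547 tΔY 2.0000
    t=0.3002 [x] (2,3)
    t=1.3400 [y] (2,2)
    t=1.4549 [x] (3,2)
    t=2.6096 [x] (4,2)
    t=3.3400 [y] (4,1)
    t=3.7643 [x] (5,1) — stop
  → r_3 = 3.7643
beam 4: φ=0°, α=15°
  cosα=0.9659 sinα=0.2588 | (1,3) | tMaxX 0.2692 tMaxY 1.2750 | tΔX 1.0353 tΔY 3.8637
    t=0.2692 [x] (2,3)
    t=1.2750 [y] (2,4)
    t=1.3044 [x] (3,4)
    t=2.3397 [x] (4,4)
    t=3.3750 [x] (5,4)
    t=4.4103 [x] (6,4) — stop
  → r_4 = 4.4103
beam 5: φ=45°, α=60°
  cosα=0.5000 sinα=0.8660 | (1,3) | tMaxX 0.5200 tMaxY 0.3811 | tΔX 2.0000 tΔY 1.1547
    t=0.3811 [y] (1,4)
    t=0.5200 [x] (2,4)
    t=1.5358 [y] (2,5) — stop
  → r_5 = 1.5358
beam 6: φ=90°, α=105°
  cosα=-0.2588 sinα=0.9659 | (1,3) | tMaxX 2.8591 tMaxY 0.3416 | tΔX 3.8637 tΔY 1.0353
    t=0.3416 [y] (1,4)
    t=1.3769 [y] (1,5) — stop
  → r_6 = 1.3769
beam 7: φ=135°, α=150°
  cosα=-0.8660 sinα=0.5000 | (1,3) | tMaxX 0.8545 tMaxY 0.6600 | tΔX 1.1547 tΔY 2.0000
    t=0.6600 [y] (1,4)
    t=0.8545 [x] (0,4) — stop
  → r_7 = 0.8545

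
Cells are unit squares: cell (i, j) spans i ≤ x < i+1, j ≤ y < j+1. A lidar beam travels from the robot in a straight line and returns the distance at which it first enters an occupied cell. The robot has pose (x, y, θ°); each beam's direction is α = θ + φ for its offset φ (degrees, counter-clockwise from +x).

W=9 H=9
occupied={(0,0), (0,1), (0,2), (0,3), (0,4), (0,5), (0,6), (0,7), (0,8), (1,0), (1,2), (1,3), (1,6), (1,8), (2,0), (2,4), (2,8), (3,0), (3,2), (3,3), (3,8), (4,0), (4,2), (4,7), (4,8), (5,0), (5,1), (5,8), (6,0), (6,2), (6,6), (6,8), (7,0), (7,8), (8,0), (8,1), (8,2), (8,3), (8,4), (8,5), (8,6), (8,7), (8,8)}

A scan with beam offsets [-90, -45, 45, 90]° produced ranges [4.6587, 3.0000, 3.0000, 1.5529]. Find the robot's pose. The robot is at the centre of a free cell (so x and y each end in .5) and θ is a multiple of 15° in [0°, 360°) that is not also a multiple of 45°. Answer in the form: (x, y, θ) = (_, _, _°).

The pose lattice has 38·16 = 608 candidates. Test each by forward raycasting.
  (4.5, 4.5, 285°): beam 1 = 1.5529 ≠ 4.6587 ✗
  (3.5, 7.5, 240°): beam 1 = 1.0000 ≠ 4.6587 ✗
  (5.5, 6.5, 300°): beam 1 = 3.0000 ≠ 4.6587 ✗
  …
  (6.5, 5.5, 255°): r_1=4.6587, r_2=3.0000, r_3=3.0000, r_4=1.5529 — all match ✓
No second candidate reproduces the full scan.

(x, y, θ) = (6.5, 5.5, 255°)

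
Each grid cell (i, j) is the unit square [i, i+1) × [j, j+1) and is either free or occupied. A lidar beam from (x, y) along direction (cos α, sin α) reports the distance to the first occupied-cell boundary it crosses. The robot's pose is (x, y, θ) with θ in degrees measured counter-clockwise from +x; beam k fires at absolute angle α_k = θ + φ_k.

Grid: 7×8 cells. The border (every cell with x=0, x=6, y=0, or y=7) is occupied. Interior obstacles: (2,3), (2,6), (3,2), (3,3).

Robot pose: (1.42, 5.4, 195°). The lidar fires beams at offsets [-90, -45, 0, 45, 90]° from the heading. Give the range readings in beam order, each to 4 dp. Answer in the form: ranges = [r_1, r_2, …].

beam 1: φ=-90°, α=105°
  direction (-0.2588, 0.9659); cell (1,5); t to first gridline: x 1.6228, y 0.6212 (then +3.8637 / +1.0353)
    (1,6) via y @ 0.6212
    (0,6) via x @ 1.6228  # hit
  → r_1 = 1.6228
beam 2: φ=-45°, α=150°
  direction (-0.8660, 0.5000); cell (1,5); t to first gridline: x 0.4850, y 1.2000 (then +1.1547 / +2.0000)
    (0,5) via x @ 0.4850  # hit
  → r_2 = 0.4850
beam 3: φ=0°, α=195°
  direction (-0.9659, -0.2588); cell (1,5); t to first gridline: x 0.4348, y 1.5455 (then +1.0353 / +3.8637)
    (0,5) via x @ 0.4348  # hit
  → r_3 = 0.4348
beam 4: φ=45°, α=240°
  direction (-0.5000, -0.8660); cell (1,5); t to first gridline: x 0.8400, y 0.4619 (then +2.0000 / +1.1547)
    (1,4) via y @ 0.4619
    (0,4) via x @ 0.8400  # hit
  → r_4 = 0.8400
beam 5: φ=90°, α=285°
  direction (0.2588, -0.9659); cell (1,5); t to first gridline: x 2.2409, y 0.4141 (then +3.8637 / +1.0353)
    (1,4) via y @ 0.4141
    (1,3) via y @ 1.4494
    (2,3) via x @ 2.2409  # hit
  → r_5 = 2.2409

ranges = [1.6228, 0.4850, 0.4348, 0.8400, 2.2409]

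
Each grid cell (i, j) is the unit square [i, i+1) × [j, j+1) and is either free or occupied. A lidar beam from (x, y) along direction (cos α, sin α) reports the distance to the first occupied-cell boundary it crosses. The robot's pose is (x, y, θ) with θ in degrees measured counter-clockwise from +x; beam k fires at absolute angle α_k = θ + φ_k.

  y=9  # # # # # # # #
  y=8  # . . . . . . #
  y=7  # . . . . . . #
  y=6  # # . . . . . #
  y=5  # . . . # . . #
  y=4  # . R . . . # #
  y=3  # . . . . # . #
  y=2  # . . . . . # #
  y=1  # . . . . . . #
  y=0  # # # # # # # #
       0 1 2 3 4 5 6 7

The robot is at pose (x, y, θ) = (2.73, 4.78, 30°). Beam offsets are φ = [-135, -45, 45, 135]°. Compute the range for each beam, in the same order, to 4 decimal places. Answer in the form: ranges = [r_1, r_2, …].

ranges = [3.9133, 3.0137, 4.3689, 1.7910]

beam 1: φ=-135°, α=255°
  dir = (cos 255°, sin 255°) = (-0.2588, -0.9659); from cell (2,4)
  next x-line at t=2.8205, next y-line at t=0.8075; Δt_x=3.8637, Δt_y=1.0353
    y: enter (2,3) at t=0.8075
    y: enter (2,2) at t=1.8428
    x: enter (1,2) at t=2.8205
    y: enter (1,1) at t=2.8781
    y: enter (1,0) at t=3.9133 ← occupied
  → r_1 = 3.9133
beam 2: φ=-45°, α=345°
  dir = (cos 345°, sin 345°) = (0.9659, -0.2588); from cell (2,4)
  next x-line at t=0.2795, next y-line at t=3.0137; Δt_x=1.0353, Δt_y=3.8637
    x: enter (3,4) at t=0.2795
    x: enter (4,4) at t=1.3148
    x: enter (5,4) at t=2.3501
    y: enter (5,3) at t=3.0137 ← occupied
  → r_2 = 3.0137
beam 3: φ=45°, α=75°
  dir = (cos 75°, sin 75°) = (0.2588, 0.9659); from cell (2,4)
  next x-line at t=1.0432, next y-line at t=0.2278; Δt_x=3.8637, Δt_y=1.0353
    y: enter (2,5) at t=0.2278
    x: enter (3,5) at t=1.0432
    y: enter (3,6) at t=1.2630
    y: enter (3,7) at t=2.2983
    y: enter (3,8) at t=3.3336
    y: enter (3,9) at t=4.3689 ← occupied
  → r_3 = 4.3689
beam 4: φ=135°, α=165°
  dir = (cos 165°, sin 165°) = (-0.9659, 0.2588); from cell (2,4)
  next x-line at t=0.7558, next y-line at t=0.8500; Δt_x=1.0353, Δt_y=3.8637
    x: enter (1,4) at t=0.7558
    y: enter (1,5) at t=0.8500
    x: enter (0,5) at t=1.7910 ← occupied
  → r_4 = 1.7910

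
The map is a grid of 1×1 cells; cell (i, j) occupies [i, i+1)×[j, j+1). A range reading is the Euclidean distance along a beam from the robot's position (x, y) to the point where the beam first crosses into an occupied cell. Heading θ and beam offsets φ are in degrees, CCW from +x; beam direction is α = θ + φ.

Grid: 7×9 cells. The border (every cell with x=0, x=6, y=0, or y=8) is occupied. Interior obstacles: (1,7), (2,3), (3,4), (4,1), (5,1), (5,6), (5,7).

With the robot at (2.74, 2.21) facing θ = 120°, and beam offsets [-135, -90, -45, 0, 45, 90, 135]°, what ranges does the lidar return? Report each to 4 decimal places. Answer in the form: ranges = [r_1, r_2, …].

ranges = [1.3044, 3.7643, 0.8179, 0.9122, 1.8014, 2.0092, 1.2527]

beam 1: φ=-135°, α=345°
  direction (0.9659, -0.2588); cell (2,2); t to first gridline: x 0.2692, y 0.8114 (then +1.0353 / +3.8637)
    (3,2) via x @ 0.2692
    (3,1) via y @ 0.8114
    (4,1) via x @ 1.3044  # hit
  → r_1 = 1.3044
beam 2: φ=-90°, α=30°
  direction (0.8660, 0.5000); cell (2,2); t to first gridline: x 0.3002, y 1.5800 (then +1.1547 / +2.0000)
    (3,2) via x @ 0.3002
    (4,2) via x @ 1.4549
    (4,3) via y @ 1.5800
    (5,3) via x @ 2.6096
    (5,4) via y @ 3.5800
    (6,4) via x @ 3.7643  # hit
  → r_2 = 3.7643
beam 3: φ=-45°, α=75°
  direction (0.2588, 0.9659); cell (2,2); t to first gridline: x 1.0046, y 0.8179 (then +3.8637 / +1.0353)
    (2,3) via y @ 0.8179  # hit
  → r_3 = 0.8179
beam 4: φ=0°, α=120°
  direction (-0.5000, 0.8660); cell (2,2); t to first gridline: x 1.4800, y 0.9122 (then +2.0000 / +1.1547)
    (2,3) via y @ 0.9122  # hit
  → r_4 = 0.9122
beam 5: φ=45°, α=165°
  direction (-0.9659, 0.2588); cell (2,2); t to first gridline: x 0.7661, y 3.0523 (then +1.0353 / +3.8637)
    (1,2) via x @ 0.7661
    (0,2) via x @ 1.8014  # hit
  → r_5 = 1.8014
beam 6: φ=90°, α=210°
  direction (-0.8660, -0.5000); cell (2,2); t to first gridline: x 0.8545, y 0.4200 (then +1.1547 / +2.0000)
    (2,1) via y @ 0.4200
    (1,1) via x @ 0.8545
    (0,1) via x @ 2.0092  # hit
  → r_6 = 2.0092
beam 7: φ=135°, α=255°
  direction (-0.2588, -0.9659); cell (2,2); t to first gridline: x 2.8591, y 0.2174 (then +3.8637 / +1.0353)
    (2,1) via y @ 0.2174
    (2,0) via y @ 1.2527  # hit
  → r_7 = 1.2527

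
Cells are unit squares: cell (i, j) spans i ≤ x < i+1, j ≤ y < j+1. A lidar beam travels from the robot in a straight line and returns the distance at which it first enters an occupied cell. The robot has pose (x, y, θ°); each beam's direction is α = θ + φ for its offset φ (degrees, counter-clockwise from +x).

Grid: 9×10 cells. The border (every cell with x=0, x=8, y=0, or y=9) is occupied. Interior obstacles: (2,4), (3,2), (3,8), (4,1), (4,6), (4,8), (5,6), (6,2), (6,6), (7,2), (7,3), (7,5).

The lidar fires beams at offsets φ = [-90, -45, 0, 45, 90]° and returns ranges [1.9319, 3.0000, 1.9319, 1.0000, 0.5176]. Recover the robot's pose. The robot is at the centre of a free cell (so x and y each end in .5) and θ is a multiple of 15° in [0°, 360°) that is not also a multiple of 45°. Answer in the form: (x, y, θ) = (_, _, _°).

(x, y, θ) = (7.5, 8.5, 255°)

The pose lattice has 44·16 = 704 candidates. Test each by forward raycasting.
  (3.5, 1.5, 105°): beam 1 = 0.5176 ≠ 1.9319 ✗
  (6.5, 1.5, 195°): beam 1 = 0.5176 ≠ 1.9319 ✗
  (1.5, 5.5, 15°): beam 1 = 4.6587 ≠ 1.9319 ✗
  (7.5, 4.5, 75°): beam 1 = 0.5176 ≠ 1.9319 ✗
  …
  (7.5, 8.5, 255°): r_1=1.9319, r_2=3.0000, r_3=1.9319, r_4=1.0000, r_5=0.5176 — all match ✓
No second candidate reproduces the full scan.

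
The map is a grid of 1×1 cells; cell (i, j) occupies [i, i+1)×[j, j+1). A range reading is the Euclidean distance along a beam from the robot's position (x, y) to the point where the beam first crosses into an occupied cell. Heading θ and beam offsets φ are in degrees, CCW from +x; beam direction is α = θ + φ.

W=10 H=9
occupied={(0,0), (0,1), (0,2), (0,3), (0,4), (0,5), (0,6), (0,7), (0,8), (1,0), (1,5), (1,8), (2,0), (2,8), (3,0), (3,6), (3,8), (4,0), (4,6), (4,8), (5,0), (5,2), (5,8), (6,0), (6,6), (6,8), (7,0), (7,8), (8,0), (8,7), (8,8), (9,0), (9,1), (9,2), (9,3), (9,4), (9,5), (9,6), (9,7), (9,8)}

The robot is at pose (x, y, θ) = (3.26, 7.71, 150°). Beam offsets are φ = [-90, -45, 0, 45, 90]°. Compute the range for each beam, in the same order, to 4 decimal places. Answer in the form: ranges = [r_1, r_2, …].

ranges = [0.3349, 0.3002, 0.5800, 2.3397, 2.5200]

beam 1: φ=-90°, α=60°
  d=(0.5000,0.8660)  start (3,7)  tX=1.4800 tY=0.3349  stride 1/|dx|=2.0000 1/|dy|=1.1547
    cross y-line → (3,8), t=0.3349 (wall)
  → r_1 = 0.3349
beam 2: φ=-45°, α=105°
  d=(-0.2588,0.9659)  start (3,7)  tX=1.0046 tY=0.3002  stride 1/|dx|=3.8637 1/|dy|=1.0353
    cross y-line → (3,8), t=0.3002 (wall)
  → r_2 = 0.3002
beam 3: φ=0°, α=150°
  d=(-0.8660,0.5000)  start (3,7)  tX=0.3002 tY=0.5800  stride 1/|dx|=1.1547 1/|dy|=2.0000
    cross x-line → (2,7), t=0.3002
    cross y-line → (2,8), t=0.5800 (wall)
  → r_3 = 0.5800
beam 4: φ=45°, α=195°
  d=(-0.9659,-0.2588)  start (3,7)  tX=0.2692 tY=2.7432  stride 1/|dx|=1.0353 1/|dy|=3.8637
    cross x-line → (2,7), t=0.2692
    cross x-line → (1,7), t=1.3044
    cross x-line → (0,7), t=2.3397 (wall)
  → r_4 = 2.3397
beam 5: φ=90°, α=240°
  d=(-0.5000,-0.8660)  start (3,7)  tX=0.5200 tY=0.8198  stride 1/|dx|=2.0000 1/|dy|=1.1547
    cross x-line → (2,7), t=0.5200
    cross y-line → (2,6), t=0.8198
    cross y-line → (2,5), t=1.9745
    cross x-line → (1,5), t=2.5200 (wall)
  → r_5 = 2.5200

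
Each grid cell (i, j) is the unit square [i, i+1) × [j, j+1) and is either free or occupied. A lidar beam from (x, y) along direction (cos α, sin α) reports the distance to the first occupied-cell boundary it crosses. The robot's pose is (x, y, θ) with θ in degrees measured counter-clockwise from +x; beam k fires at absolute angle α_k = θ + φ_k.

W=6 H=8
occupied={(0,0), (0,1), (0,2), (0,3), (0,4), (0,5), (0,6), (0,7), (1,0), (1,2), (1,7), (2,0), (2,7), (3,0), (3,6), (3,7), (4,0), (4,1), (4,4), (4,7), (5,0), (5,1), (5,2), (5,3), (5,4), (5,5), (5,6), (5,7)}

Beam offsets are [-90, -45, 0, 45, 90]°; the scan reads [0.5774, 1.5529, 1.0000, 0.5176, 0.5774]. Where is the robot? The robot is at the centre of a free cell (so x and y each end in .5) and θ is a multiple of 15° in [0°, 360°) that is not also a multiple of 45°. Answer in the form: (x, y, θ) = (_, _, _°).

(x, y, θ) = (4.5, 6.5, 300°)

Candidates: 20 free-cell centres × 16 headings = 320 poses. Raycast each; keep the one whose scan matches to 4 dp.
  (4.5, 6.5, 150°): beam 2 = 0.5176 ≠ 1.5529 ✗
  (1.5, 4.5, 120°): beam 1 = 4.0415 ≠ 0.5774 ✗
  (3.5, 5.5, 330°): beam 1 = 3.0000 ≠ 0.5774 ✗
  (1.5, 3.5, 30°): beam 2 = 3.6235 ≠ 1.5529 ✗
  …
  (4.5, 6.5, 300°): r_1=0.5774, r_2=1.5529, r_3=1.0000, r_4=0.5176, r_5=0.5774 — all match ✓
No second candidate reproduces the full scan.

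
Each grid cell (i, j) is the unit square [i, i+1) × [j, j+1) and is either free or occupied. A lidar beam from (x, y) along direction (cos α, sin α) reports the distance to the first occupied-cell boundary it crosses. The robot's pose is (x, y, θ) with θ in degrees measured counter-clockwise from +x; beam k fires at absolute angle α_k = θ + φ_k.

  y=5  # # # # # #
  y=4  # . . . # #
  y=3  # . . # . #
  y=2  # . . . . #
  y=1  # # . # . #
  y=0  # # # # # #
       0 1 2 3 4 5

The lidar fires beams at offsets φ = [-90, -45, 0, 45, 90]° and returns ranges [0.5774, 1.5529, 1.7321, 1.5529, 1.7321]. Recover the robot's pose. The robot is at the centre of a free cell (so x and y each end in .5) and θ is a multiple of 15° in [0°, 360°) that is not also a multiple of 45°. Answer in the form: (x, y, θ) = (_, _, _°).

The pose lattice has 12·16 = 192 candidates. Test each by forward raycasting.
  (1.5, 2.5, 300°): beam 2 = 0.5176 ≠ 1.5529 ✗
  (4.5, 3.5, 330°): beam 1 = 1.7321 ≠ 0.5774 ✗
  (2.5, 4.5, 120°): beam 1 = 1.0000 ≠ 0.5774 ✗
  (4.5, 3.5, 240°): beam 2 = 0.5176 ≠ 1.5529 ✗
  …
  (2.5, 3.5, 120°): r_1=0.5774, r_2=1.5529, r_3=1.7321, r_4=1.5529, r_5=1.7321 — all match ✓
No second candidate reproduces the full scan.

(x, y, θ) = (2.5, 3.5, 120°)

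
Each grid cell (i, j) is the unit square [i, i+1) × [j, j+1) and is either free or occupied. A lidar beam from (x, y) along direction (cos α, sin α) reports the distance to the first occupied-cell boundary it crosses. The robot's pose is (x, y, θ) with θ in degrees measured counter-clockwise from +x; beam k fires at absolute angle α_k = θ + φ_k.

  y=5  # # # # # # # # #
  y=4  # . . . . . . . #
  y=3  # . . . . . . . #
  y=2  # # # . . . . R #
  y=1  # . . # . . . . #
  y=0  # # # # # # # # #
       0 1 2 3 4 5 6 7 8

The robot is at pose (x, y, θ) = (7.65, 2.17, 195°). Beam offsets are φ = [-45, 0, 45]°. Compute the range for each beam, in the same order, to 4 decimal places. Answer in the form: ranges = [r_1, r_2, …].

ranges = [5.6600, 3.7788, 1.3510]

beam 1: φ=-45°, α=150°
  cosα=-0.8660 sinα=0.5000 | (7,2) | tMaxX 0.7506 tMaxY 1.6600 | tΔX 1.1547 tΔY 2.0000
    t=0.7506 [x] (6,2)
    t=1.6600 [y] (6,3)
    t=1.9053 [x] (5,3)
    t=3.0600 [x] (4,3)
    t=3.6600 [y] (4,4)
    t=4.2147 [x] (3,4)
    t=5.3694 [x] (2,4)
    t=5.6600 [y] (2,5) — stop
  → r_1 = 5.6600
beam 2: φ=0°, α=195°
  cosα=-0.9659 sinα=-0.2588 | (7,2) | tMaxX 0.6729 tMaxY 0.6568 | tΔX 1.0353 tΔY 3.8637
    t=0.6568 [y] (7,1)
    t=0.6729 [x] (6,1)
    t=1.7082 [x] (5,1)
    t=2.7435 [x] (4,1)
    t=3.7788 [x] (3,1) — stop
  → r_2 = 3.7788
beam 3: φ=45°, α=240°
  cosα=-0.5000 sinα=-0.8660 | (7,2) | tMaxX 1.3000 tMaxY 0.1963 | tΔX 2.0000 tΔY 1.1547
    t=0.1963 [y] (7,1)
    t=1.3000 [x] (6,1)
    t=1.3510 [y] (6,0) — stop
  → r_3 = 1.3510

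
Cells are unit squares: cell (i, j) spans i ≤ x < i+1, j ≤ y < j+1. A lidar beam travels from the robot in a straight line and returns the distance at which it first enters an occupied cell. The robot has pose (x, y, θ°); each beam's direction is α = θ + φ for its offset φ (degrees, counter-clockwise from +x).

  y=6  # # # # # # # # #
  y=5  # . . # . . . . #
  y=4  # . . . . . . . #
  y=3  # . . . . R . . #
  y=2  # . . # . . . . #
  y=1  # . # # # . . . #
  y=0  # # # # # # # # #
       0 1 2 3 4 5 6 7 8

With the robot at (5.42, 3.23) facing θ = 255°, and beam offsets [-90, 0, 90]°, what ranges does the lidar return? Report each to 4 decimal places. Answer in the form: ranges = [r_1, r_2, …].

ranges = [4.5759, 1.6228, 2.6710]

beam 1: φ=-90°, α=165°
  dir = (cos 165°, sin 165°) = (-0.9659, 0.2588); from cell (5,3)
  next x-line at t=0.4348, next y-line at t=2.9751; Δt_x=1.0353, Δt_y=3.8637
    x: enter (4,3) at t=0.4348
    x: enter (3,3) at t=1.4701
    x: enter (2,3) at t=2.5054
    y: enter (2,4) at t=2.9751
    x: enter (1,4) at t=3.5406
    x: enter (0,4) at t=4.5759 ← occupied
  → r_1 = 4.5759
beam 2: φ=0°, α=255°
  dir = (cos 255°, sin 255°) = (-0.2588, -0.9659); from cell (5,3)
  next x-line at t=1.6228, next y-line at t=0.2381; Δt_x=3.8637, Δt_y=1.0353
    y: enter (5,2) at t=0.2381
    y: enter (5,1) at t=1.2734
    x: enter (4,1) at t=1.6228 ← occupied
  → r_2 = 1.6228
beam 3: φ=90°, α=345°
  dir = (cos 345°, sin 345°) = (0.9659, -0.2588); from cell (5,3)
  next x-line at t=0.6005, next y-line at t=0.8887; Δt_x=1.0353, Δt_y=3.8637
    x: enter (6,3) at t=0.6005
    y: enter (6,2) at t=0.8887
    x: enter (7,2) at t=1.6357
    x: enter (8,2) at t=2.6710 ← occupied
  → r_3 = 2.6710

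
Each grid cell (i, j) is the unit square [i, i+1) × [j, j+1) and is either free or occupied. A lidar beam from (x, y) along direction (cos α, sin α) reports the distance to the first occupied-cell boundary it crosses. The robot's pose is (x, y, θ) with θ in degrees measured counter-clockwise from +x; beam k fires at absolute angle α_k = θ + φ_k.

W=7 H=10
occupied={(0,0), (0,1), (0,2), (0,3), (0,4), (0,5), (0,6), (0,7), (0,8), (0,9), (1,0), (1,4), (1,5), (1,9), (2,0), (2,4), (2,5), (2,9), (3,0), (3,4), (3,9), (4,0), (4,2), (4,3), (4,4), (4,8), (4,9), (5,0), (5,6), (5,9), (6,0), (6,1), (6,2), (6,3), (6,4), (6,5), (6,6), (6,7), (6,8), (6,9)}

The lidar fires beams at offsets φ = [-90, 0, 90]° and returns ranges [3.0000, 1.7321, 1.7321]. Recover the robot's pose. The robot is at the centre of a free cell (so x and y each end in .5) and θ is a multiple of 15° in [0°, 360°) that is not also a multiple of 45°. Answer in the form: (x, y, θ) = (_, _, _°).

Enumerate (i+0.5, j+0.5, θ) over the 30 free cells and 16 admissible headings. For each, cast all 3 beams and compare to the given ranges.
  (3.5, 2.5, 345°): beam 1 = 1.5529 ≠ 3.0000 ✗
  (5.5, 8.5, 240°): beam 1 = 0.5774 ≠ 3.0000 ✗
  (1.5, 7.5, 285°): beam 1 = 0.5176 ≠ 3.0000 ✗
  (1.5, 1.5, 165°): beam 1 = 2.5882 ≠ 3.0000 ✗
  (3.5, 2.5, 240°): beam 1 = 2.8868 ≠ 3.0000 ✗
  …
  (2.5, 2.5, 60°): r_1=3.0000, r_2=1.7321, r_3=1.7321 — all match ✓
Only this pose fits every beam.

(x, y, θ) = (2.5, 2.5, 60°)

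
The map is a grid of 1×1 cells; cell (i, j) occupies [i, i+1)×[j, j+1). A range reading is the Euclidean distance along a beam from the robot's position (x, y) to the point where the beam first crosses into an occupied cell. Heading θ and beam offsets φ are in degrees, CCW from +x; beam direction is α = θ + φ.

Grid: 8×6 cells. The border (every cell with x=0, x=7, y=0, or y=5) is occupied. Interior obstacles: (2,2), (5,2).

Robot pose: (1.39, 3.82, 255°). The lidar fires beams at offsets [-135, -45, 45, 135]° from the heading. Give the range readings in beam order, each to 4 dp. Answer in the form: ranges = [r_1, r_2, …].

ranges = [0.7800, 0.4503, 1.2200, 2.3600]

beam 1: φ=-135°, α=120°
  direction (-0.5000, 0.8660); cell (1,3); t to first gridline: x 0.7800, y 0.2078 (then +2.0000 / +1.1547)
    (1,4) via y @ 0.2078
    (0,4) via x @ 0.7800  # hit
  → r_1 = 0.7800
beam 2: φ=-45°, α=210°
  direction (-0.8660, -0.5000); cell (1,3); t to first gridline: x 0.4503, y 1.6400 (then +1.1547 / +2.0000)
    (0,3) via x @ 0.4503  # hit
  → r_2 = 0.4503
beam 3: φ=45°, α=300°
  direction (0.5000, -0.8660); cell (1,3); t to first gridline: x 1.2200, y 0.9469 (then +2.0000 / +1.1547)
    (1,2) via y @ 0.9469
    (2,2) via x @ 1.2200  # hit
  → r_3 = 1.2200
beam 4: φ=135°, α=30°
  direction (0.8660, 0.5000); cell (1,3); t to first gridline: x 0.7044, y 0.3600 (then +1.1547 / +2.0000)
    (1,4) via y @ 0.3600
    (2,4) via x @ 0.7044
    (3,4) via x @ 1.8591
    (3,5) via y @ 2.3600  # hit
  → r_4 = 2.3600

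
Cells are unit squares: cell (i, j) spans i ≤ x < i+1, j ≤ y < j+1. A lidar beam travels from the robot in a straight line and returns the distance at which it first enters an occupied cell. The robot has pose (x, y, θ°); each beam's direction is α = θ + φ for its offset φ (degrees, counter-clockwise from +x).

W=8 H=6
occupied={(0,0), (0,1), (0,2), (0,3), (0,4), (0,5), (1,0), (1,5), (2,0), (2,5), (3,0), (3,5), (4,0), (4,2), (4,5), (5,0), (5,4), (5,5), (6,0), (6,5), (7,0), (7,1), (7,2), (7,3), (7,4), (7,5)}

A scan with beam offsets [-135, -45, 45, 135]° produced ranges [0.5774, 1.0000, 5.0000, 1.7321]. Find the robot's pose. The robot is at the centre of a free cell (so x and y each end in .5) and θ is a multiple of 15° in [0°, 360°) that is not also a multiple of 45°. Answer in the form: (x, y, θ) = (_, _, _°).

Enumerate (i+0.5, j+0.5, θ) over the 22 free cells and 16 admissible headings. For each, cast all 4 beams and compare to the given ranges.
  (1.5, 1.5, 30°): beam 1 = 0.5176 ≠ 0.5774 ✗
  (5.5, 1.5, 150°): beam 1 = 1.5529 ≠ 0.5774 ✗
  (2.5, 4.5, 30°): beam 1 = 3.6235 ≠ 0.5774 ✗
  (6.5, 4.5, 285°): beam 2 = 4.0415 ≠ 1.0000 ✗
  …
  (6.5, 2.5, 105°): r_1=0.5774, r_2=1.0000, r_3=5.0000, r_4=1.7321 — all match ✓
Only this pose fits every beam.

(x, y, θ) = (6.5, 2.5, 105°)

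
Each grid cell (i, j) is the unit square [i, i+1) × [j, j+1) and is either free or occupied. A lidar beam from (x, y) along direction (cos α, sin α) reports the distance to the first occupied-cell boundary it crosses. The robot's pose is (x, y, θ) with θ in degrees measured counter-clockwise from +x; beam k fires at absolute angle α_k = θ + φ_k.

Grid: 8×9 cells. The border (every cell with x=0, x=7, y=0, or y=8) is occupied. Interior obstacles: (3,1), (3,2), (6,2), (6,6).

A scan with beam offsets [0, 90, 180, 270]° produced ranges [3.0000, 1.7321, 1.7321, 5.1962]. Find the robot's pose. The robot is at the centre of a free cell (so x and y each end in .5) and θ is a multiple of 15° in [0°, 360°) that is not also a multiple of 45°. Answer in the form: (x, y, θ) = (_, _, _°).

(x, y, θ) = (5.5, 4.5, 240°)

The pose lattice has 38·16 = 608 candidates. Test each by forward raycasting.
  (1.5, 6.5, 120°): beam 1 = 1.0000 ≠ 3.0000 ✗
  (5.5, 6.5, 150°): beam 2 = 4.0415 ≠ 1.7321 ✗
  (5.5, 5.5, 105°): beam 1 = 2.5882 ≠ 3.0000 ✗
  …
  (5.5, 4.5, 240°): r_1=3.0000, r_2=1.7321, r_3=1.7321, r_4=5.1962 — all match ✓
No second candidate reproduces the full scan.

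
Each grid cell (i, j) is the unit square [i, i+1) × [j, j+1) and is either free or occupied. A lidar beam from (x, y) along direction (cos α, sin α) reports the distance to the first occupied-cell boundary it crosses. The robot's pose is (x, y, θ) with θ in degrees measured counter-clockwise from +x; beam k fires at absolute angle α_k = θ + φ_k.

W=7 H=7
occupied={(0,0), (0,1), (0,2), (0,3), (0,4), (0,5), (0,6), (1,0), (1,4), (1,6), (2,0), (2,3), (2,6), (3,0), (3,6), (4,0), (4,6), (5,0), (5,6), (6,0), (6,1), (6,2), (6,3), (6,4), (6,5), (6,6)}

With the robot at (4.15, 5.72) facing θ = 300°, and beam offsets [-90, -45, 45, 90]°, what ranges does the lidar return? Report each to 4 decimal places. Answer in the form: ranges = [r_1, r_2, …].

beam 1: φ=-90°, α=210°
  dir = (cos 210°, sin 210°) = (-0.8660, -0.5000); from cell (4,5)
  next x-line at t=0.1732, next y-line at t=1.4400; Δt_x=1.1547, Δt_y=2.0000
    x: enter (3,5) at t=0.1732
    x: enter (2,5) at t=1.3279
    y: enter (2,4) at t=1.4400
    x: enter (1,4) at t=2.4826 ← occupied
  → r_1 = 2.4826
beam 2: φ=-45°, α=255°
  dir = (cos 255°, sin 255°) = (-0.2588, -0.9659); from cell (4,5)
  next x-line at t=0.5796, next y-line at t=0.7454; Δt_x=3.8637, Δt_y=1.0353
    x: enter (3,5) at t=0.5796
    y: enter (3,4) at t=0.7454
    y: enter (3,3) at t=1.7807
    y: enter (3,2) at t=2.8160
    y: enter (3,1) at t=3.8512
    x: enter (2,1) at t=4.4433
    y: enter (2,0) at t=4.8865 ← occupied
  → r_2 = 4.8865
beam 3: φ=45°, α=345°
  dir = (cos 345°, sin 345°) = (0.9659, -0.2588); from cell (4,5)
  next x-line at t=0.8800, next y-line at t=2.7819; Δt_x=1.0353, Δt_y=3.8637
    x: enter (5,5) at t=0.8800
    x: enter (6,5) at t=1.9153 ← occupied
  → r_3 = 1.9153
beam 4: φ=90°, α=30°
  dir = (cos 30°, sin 30°) = (0.8660, 0.5000); from cell (4,5)
  next x-line at t=0.9815, next y-line at t=0.5600; Δt_x=1.1547, Δt_y=2.0000
    y: enter (4,6) at t=0.5600 ← occupied
  → r_4 = 0.5600

ranges = [2.4826, 4.8865, 1.9153, 0.5600]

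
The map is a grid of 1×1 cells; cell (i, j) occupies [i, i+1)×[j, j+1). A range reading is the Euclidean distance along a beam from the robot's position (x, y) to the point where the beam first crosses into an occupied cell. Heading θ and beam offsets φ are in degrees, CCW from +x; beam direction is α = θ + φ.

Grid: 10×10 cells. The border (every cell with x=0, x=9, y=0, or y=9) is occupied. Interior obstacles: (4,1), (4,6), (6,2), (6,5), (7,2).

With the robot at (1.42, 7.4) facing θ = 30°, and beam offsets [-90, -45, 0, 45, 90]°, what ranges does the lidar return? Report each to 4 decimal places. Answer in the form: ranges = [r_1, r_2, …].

beam 1: φ=-90°, α=300°
  direction (0.5000, -0.8660); cell (1,7); t to first gridline: x 1.1600, y 0.4619 (then +2.0000 / +1.1547)
    (1,6) via y @ 0.4619
    (2,6) via x @ 1.1600
    (2,5) via y @ 1.6166
    (2,4) via y @ 2.7713
    (3,4) via x @ 3.1600
    (3,3) via y @ 3.9260
    (3,2) via y @ 5.0807
    (4,2) via x @ 5.1600
    (4,1) via y @ 6.2354  # hit
  → r_1 = 6.2354
beam 2: φ=-45°, α=345°
  direction (0.9659, -0.2588); cell (1,7); t to first gridline: x 0.6005, y 1.5455 (then +1.0353 / +3.8637)
    (2,7) via x @ 0.6005
    (2,6) via y @ 1.5455
    (3,6) via x @ 1.6357
    (4,6) via x @ 2.6710  # hit
  → r_2 = 2.6710
beam 3: φ=0°, α=30°
  direction (0.8660, 0.5000); cell (1,7); t to first gridline: x 0.6697, y 1.2000 (then +1.1547 / +2.0000)
    (2,7) via x @ 0.6697
    (2,8) via y @ 1.2000
    (3,8) via x @ 1.8244
    (4,8) via x @ 2.9791
    (4,9) via y @ 3.2000  # hit
  → r_3 = 3.2000
beam 4: φ=45°, α=75°
  direction (0.2588, 0.9659); cell (1,7); t to first gridline: x 2.2409, y 0.6212 (then +3.8637 / +1.0353)
    (1,8) via y @ 0.6212
    (1,9) via y @ 1.6564  # hit
  → r_4 = 1.6564
beam 5: φ=90°, α=120°
  direction (-0.5000, 0.8660); cell (1,7); t to first gridline: x 0.8400, y 0.6928 (then +2.0000 / +1.1547)
    (1,8) via y @ 0.6928
    (0,8) via x @ 0.8400  # hit
  → r_5 = 0.8400

ranges = [6.2354, 2.6710, 3.2000, 1.6564, 0.8400]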